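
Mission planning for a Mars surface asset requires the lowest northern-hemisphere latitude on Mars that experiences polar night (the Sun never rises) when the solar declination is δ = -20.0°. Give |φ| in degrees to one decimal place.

Polar night requires cos H₀ = −tan φ tan δ ≥ 1, i.e. tan φ tan δ ≤ −1.
The boundary is |tan φ| · |tan δ| = 1, so |φ| = 90° − |δ| = 90° − 20.0° = 70.0° in the northern hemisphere.

|φ| = 70.0°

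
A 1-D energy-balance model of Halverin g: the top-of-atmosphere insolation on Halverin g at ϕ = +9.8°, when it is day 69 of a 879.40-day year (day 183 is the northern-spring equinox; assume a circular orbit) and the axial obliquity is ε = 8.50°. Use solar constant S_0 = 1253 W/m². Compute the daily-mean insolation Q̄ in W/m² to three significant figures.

Q̄ ≈ 379 W/m²

Solar longitude: L_s = 360° × (69 − 183)/879.40 = -46.668°, i.e. -46.668° + 360° = 313.332°.
sin δ = sin 8.50° × sin 313.332° = -0.10752, so δ = -6.172°.
cos h₀ = −tan(+9.8°) tan(-6.172°) = 0.0187, h₀ = 1.5521 rad.
Bracket: h₀ sin ϕ sin δ + cos ϕ cos δ sin h₀ = 1.5521×0.17021×-0.10752 + 0.98541×0.99420×0.99983 = -0.028405 + 0.979528 = 0.951123.
Q̄ = (S_0/π) × [bracket] = (1253/π) × 0.951123 = 379.3 W/m².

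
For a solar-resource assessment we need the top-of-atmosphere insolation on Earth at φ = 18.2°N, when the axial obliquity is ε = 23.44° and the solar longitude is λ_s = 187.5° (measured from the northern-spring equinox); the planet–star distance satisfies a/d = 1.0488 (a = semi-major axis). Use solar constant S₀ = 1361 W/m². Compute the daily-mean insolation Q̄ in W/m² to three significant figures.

Solar declination: sin δ = sin ε · sin λ_s = sin 23.44° × sin 187.5° = -0.05192, so δ = -2.976°.
cos H₀ = −tan(+18.2°) tan(-2.976°) = 0.0171, H₀ = 1.5537 rad.
Bracket: H₀ sin φ sin δ + cos φ cos δ sin H₀ = 1.5537×0.31233×-0.05192 + 0.94997×0.99865×0.99985 = -0.025195 + 0.948545 = 0.923350.
Inverse-square distance factor (a/d)² = 1.0488² = 1.099981.
Q̄ = (S₀/π) × 1.099981 × [bracket] = (1361/π) × 1.099981 × 0.923350 = 440.0 W/m².

Q̄ ≈ 440 W/m²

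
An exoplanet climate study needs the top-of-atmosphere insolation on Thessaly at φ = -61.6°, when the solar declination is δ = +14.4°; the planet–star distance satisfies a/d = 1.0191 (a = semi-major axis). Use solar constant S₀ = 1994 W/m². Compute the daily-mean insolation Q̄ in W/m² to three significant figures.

cos H₀ = −tan(-61.6°) tan(+14.400°) = 0.4749, H₀ = 1.0760 rad.
Bracket: H₀ sin φ sin δ + cos φ cos δ sin H₀ = 1.0760×-0.87965×0.24869 + 0.47562×0.96858×0.88006 = -0.235386 + 0.405423 = 0.170037.
Inverse-square distance factor (a/d)² = 1.0191² = 1.038565.
Q̄ = (S₀/π) × 1.038565 × [bracket] = (1994/π) × 1.038565 × 0.170037 = 112.1 W/m².

Q̄ ≈ 112 W/m²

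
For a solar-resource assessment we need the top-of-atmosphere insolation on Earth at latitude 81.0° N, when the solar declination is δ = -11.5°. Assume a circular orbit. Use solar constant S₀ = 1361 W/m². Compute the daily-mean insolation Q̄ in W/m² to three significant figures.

cos H₀ = −tan(+81.0°) tan(-11.500°) = 1.2845 ≥ 1 ⇒ polar night, H₀ = 0 and Q̄ = 0.

Q̄ ≈ 0.00 W/m²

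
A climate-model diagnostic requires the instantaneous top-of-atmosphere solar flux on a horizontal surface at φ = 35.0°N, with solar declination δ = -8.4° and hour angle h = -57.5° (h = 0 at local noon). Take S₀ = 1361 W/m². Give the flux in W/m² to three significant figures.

cos θ_z = sin φ sin δ + cos φ cos δ cos h = -0.083790 + 0.435409 = 0.351619.
Flux = S₀ · cos θ_z = 1361 × 0.351619 = 478.6 W/m².

479 W/m²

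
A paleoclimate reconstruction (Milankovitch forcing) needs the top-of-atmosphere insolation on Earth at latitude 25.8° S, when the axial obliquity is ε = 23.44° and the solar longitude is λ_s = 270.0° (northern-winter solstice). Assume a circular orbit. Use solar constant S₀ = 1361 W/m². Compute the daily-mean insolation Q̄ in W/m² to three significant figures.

Solar declination: sin δ = sin ε · sin λ_s = sin 23.44° × sin 270.0° = -0.39779, so δ = -23.440°.
cos H₀ = −tan(-25.8°) tan(-23.440°) = -0.2096, H₀ = 1.7820 rad.
Bracket: H₀ sin φ sin δ + cos φ cos δ sin H₀ = 1.7820×-0.43523×-0.39779 + 0.90032×0.91748×0.97779 = 0.308518 + 0.807680 = 1.116198.
Q̄ = (S₀/π) × [bracket] = (1361/π) × 1.116198 = 483.6 W/m².

Q̄ ≈ 484 W/m²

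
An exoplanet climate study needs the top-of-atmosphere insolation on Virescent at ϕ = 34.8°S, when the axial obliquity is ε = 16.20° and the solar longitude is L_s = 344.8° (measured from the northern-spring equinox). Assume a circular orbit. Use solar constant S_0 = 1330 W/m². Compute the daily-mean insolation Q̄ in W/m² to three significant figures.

Solar declination: sin δ = sin ε · sin L_s = sin 16.20° × sin 344.8° = -0.07315, so δ = -4.195°.
cos h₀ = −tan(-34.8°) tan(-4.195°) = -0.0510, h₀ = 1.6218 rad.
Bracket: h₀ sin ϕ sin δ + cos ϕ cos δ sin h₀ = 1.6218×-0.57071×-0.07315 + 0.82115×0.99732×0.99870 = 0.067706 + 0.817885 = 0.885591.
Q̄ = (S_0/π) × [bracket] = (1330/π) × 0.885591 = 374.9 W/m².

Q̄ ≈ 375 W/m²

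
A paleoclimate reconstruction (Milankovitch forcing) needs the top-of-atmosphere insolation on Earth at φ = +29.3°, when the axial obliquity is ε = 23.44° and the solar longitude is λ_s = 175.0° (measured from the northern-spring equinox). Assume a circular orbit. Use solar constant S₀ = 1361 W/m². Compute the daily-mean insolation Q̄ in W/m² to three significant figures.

Solar declination: sin δ = sin ε · sin λ_s = sin 23.44° × sin 175.0° = 0.03467, so δ = +1.987°.
cos H₀ = −tan(+29.3°) tan(+1.987°) = -0.0195, H₀ = 1.5903 rad.
Bracket: H₀ sin φ sin δ + cos φ cos δ sin H₀ = 1.5903×0.48938×0.03467 + 0.87207×0.99940×0.99981 = 0.026982 + 0.871381 = 0.898363.
Q̄ = (S₀/π) × [bracket] = (1361/π) × 0.898363 = 389.2 W/m².

Q̄ ≈ 389 W/m²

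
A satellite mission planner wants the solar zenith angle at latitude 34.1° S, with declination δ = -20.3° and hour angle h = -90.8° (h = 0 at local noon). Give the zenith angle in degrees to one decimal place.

cos θ_z = sin φ sin δ + cos φ cos δ cos h = 0.194506 + -0.010843 = 0.183663.
θ_z = arccos(0.183663) = 79.4°.

θ_z = 79.4°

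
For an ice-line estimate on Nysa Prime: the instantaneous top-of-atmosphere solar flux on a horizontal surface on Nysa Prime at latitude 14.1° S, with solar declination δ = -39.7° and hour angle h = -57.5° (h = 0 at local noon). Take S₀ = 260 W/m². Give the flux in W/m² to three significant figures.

cos θ_z = sin φ sin δ + cos φ cos δ cos h = 0.155613 + 0.400943 = 0.556556.
Flux = S₀ · cos θ_z = 260 × 0.556556 = 144.7 W/m².

145 W/m²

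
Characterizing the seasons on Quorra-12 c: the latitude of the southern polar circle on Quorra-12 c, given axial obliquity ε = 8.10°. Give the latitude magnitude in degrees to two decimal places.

81.90°

The polar circle is the lowest latitude that experiences at least one full rotation of continuous darkness at the northern-summer solstice; it lies at |ϕ| = 90° − ε = 90° − 8.10° = 81.90°.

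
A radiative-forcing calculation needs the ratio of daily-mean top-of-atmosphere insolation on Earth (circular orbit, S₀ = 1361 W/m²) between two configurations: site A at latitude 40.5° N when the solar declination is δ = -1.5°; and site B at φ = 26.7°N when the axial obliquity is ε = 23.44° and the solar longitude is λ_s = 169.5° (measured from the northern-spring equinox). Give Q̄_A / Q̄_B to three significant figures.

— Configuration A (φ=+40.5°):
cos H₀ = −tan(+40.5°) tan(-1.500°) = 0.0224, H₀ = 1.5484 rad.
Bracket: H₀ sin φ sin δ + cos φ cos δ sin H₀ = 1.5484×0.64945×-0.02618 + 0.76041×0.99966×0.99975 = -0.026327 + 0.759961 = 0.733634.
Q̄ = (S₀/π) × [bracket] = (1361/π) × 0.733634 = 317.82 W/m².
— Configuration B (φ=+26.7°):
Solar declination: sin δ = sin ε · sin λ_s = sin 23.44° × sin 169.5° = 0.07249, so δ = +4.157°.
cos H₀ = −tan(+26.7°) tan(+4.157°) = -0.0366, H₀ = 1.6074 rad.
Bracket: H₀ sin φ sin δ + cos φ cos δ sin H₀ = 1.6074×0.44932×0.07249 + 0.89337×0.99737×0.99933 = 0.052355 + 0.890423 = 0.942778.
Q̄ = (S₀/π) × [bracket] = (1361/π) × 0.942778 = 408.43 W/m².
Ratio Q̄_A / Q̄_B = 317.82 / 408.43 = 0.7782.

Q̄_A / Q̄_B ≈ 0.778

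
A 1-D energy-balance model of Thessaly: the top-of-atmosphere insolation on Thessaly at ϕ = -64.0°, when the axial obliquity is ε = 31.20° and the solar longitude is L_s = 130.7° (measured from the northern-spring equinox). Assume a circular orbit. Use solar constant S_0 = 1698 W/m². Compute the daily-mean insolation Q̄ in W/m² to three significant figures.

Q̄ ≈ 9.07 W/m²

Solar declination: sin δ = sin ε · sin L_s = sin 31.20° × sin 130.7° = 0.39273, so δ = +23.125°.
cos h₀ = −tan(-64.0°) tan(+23.125°) = 0.8756, h₀ = 0.5042 rad.
Bracket: h₀ sin ϕ sin δ + cos ϕ cos δ sin h₀ = 0.5042×-0.89879×0.39273 + 0.43837×0.91965×0.48308 = -0.177973 + 0.194752 = 0.016779.
Q̄ = (S_0/π) × [bracket] = (1698/π) × 0.016779 = 9.069 W/m².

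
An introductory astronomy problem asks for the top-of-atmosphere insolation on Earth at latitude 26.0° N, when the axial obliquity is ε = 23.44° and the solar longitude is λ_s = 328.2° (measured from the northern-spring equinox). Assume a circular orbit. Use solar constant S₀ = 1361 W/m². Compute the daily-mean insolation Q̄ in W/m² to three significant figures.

Solar declination: sin δ = sin ε · sin λ_s = sin 23.44° × sin 328.2° = -0.20962, so δ = -12.100°.
cos H₀ = −tan(+26.0°) tan(-12.100°) = 0.1046, H₀ = 1.4660 rad.
Bracket: H₀ sin φ sin δ + cos φ cos δ sin H₀ = 1.4660×0.43837×-0.20962 + 0.89879×0.97778×0.99452 = -0.134712 + 0.874003 = 0.739291.
Q̄ = (S₀/π) × [bracket] = (1361/π) × 0.739291 = 320.3 W/m².

Q̄ ≈ 320 W/m²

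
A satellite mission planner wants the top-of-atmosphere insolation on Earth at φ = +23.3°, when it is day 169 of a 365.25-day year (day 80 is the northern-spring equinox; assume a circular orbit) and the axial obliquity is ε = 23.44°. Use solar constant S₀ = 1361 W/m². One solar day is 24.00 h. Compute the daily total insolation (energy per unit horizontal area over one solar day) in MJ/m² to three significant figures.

41.3 MJ/m²

Solar longitude: λ_s = 360° × (169 − 80)/365.25 = 87.721°.
sin δ = sin 23.44° × sin 87.721° = 0.39747, so δ = +23.420°.
cos H₀ = −tan(+23.3°) tan(+23.420°) = -0.1865, H₀ = 1.7584 rad.
Bracket: H₀ sin φ sin δ + cos φ cos δ sin H₀ = 1.7584×0.39555×0.39747 + 0.91845×0.91761×0.98245 = 0.276454 + 0.827988 = 1.104442.
Q̄ = (S₀/π) × [bracket] = (1361/π) × 1.104442 = 478.47 W/m².
Daily total = Q̄ × 24.00 h × 3600 s/h = 478.47 × 24.00 × 3600 / 10⁶ = 41.34 MJ/m².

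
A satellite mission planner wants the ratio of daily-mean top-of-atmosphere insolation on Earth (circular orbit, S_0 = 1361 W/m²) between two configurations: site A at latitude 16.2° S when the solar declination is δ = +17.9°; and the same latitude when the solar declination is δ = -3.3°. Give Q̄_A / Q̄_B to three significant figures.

Q̄_A / Q̄_B ≈ 0.796

— Configuration A (ϕ=-16.2°):
cos h₀ = −tan(-16.2°) tan(+17.900°) = 0.0938, h₀ = 1.4768 rad.
Bracket: h₀ sin ϕ sin δ + cos ϕ cos δ sin h₀ = 1.4768×-0.27899×0.30736 + 0.96029×0.95159×0.99559 = -0.126636 + 0.909772 = 0.783136.
Q̄ = (S_0/π) × [bracket] = (1361/π) × 0.783136 = 339.27 W/m².
— Configuration B (ϕ=-16.2°):
cos h₀ = −tan(-16.2°) tan(-3.300°) = -0.0168, h₀ = 1.5875 rad.
Bracket: h₀ sin ϕ sin δ + cos ϕ cos δ sin h₀ = 1.5875×-0.27899×-0.05756 + 0.96029×0.99834×0.99986 = 0.025493 + 0.958562 = 0.984055.
Q̄ = (S_0/π) × [bracket] = (1361/π) × 0.984055 = 426.31 W/m².
Ratio Q̄_A / Q̄_B = 339.27 / 426.31 = 0.7958.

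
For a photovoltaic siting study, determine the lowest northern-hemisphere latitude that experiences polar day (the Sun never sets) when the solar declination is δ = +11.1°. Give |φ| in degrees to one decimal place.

Polar day requires cos H₀ = −tan φ tan δ ≤ −1, i.e. tan φ tan δ ≥ 1.
The boundary is |tan φ| · |tan δ| = 1, so |φ| = 90° − |δ| = 90° − 11.1° = 78.9° in the northern hemisphere.

|φ| = 78.9°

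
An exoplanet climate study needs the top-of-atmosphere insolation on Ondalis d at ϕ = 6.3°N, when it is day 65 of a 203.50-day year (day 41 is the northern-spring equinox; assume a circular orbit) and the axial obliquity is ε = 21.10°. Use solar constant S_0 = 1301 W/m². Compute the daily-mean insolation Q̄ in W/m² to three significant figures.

Solar longitude: L_s = 360° × (65 − 41)/203.50 = 42.457°.
sin δ = sin 21.10° × sin 42.457° = 0.24301, so δ = +14.064°.
cos h₀ = −tan(+6.3°) tan(+14.064°) = -0.0277, h₀ = 1.5985 rad.
Bracket: h₀ sin ϕ sin δ + cos ϕ cos δ sin h₀ = 1.5985×0.10973×0.24301 + 0.99396×0.97002×0.99962 = 0.042625 + 0.963795 = 1.006420.
Q̄ = (S_0/π) × [bracket] = (1301/π) × 1.006420 = 416.8 W/m².

Q̄ ≈ 417 W/m²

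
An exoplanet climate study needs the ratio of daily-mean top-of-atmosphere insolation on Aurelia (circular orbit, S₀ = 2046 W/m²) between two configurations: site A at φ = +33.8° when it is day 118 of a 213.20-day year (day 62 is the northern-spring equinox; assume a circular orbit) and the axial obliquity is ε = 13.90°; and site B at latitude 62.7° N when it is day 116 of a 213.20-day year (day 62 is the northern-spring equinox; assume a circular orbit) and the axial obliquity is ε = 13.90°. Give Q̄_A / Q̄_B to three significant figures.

Q̄_A / Q̄_B ≈ 1.23

— Configuration A (φ=+33.8°):
Solar longitude: λ_s = 360° × (118 − 62)/213.20 = 94.559°.
sin δ = sin 13.90° × sin 94.559° = 0.23947, so δ = +13.855°.
cos H₀ = −tan(+33.8°) tan(+13.855°) = -0.1651, H₀ = 1.7367 rad.
Bracket: H₀ sin φ sin δ + cos φ cos δ sin H₀ = 1.7367×0.55630×0.23947 + 0.83098×0.97090×0.98627 = 0.231358 + 0.795721 = 1.027079.
Q̄ = (S₀/π) × [bracket] = (2046/π) × 1.027079 = 668.90 W/m².
— Configuration B (φ=+62.7°):
Solar longitude: λ_s = 360° × (116 − 62)/213.20 = 91.182°.
sin δ = sin 13.90° × sin 91.182° = 0.24018, so δ = +13.897°.
cos H₀ = −tan(+62.7°) tan(+13.897°) = -0.4794, H₀ = 2.0707 rad.
Bracket: H₀ sin φ sin δ + cos φ cos δ sin H₀ = 2.0707×0.88862×0.24018 + 0.45865×0.97073×0.87762 = 0.441947 + 0.390739 = 0.832686.
Q̄ = (S₀/π) × [bracket] = (2046/π) × 0.832686 = 542.30 W/m².
Ratio Q̄_A / Q̄_B = 668.90 / 542.30 = 1.233.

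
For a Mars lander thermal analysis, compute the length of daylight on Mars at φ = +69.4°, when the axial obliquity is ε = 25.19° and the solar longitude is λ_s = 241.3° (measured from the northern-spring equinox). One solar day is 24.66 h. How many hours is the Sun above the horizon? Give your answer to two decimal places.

0.00 h

Solar declination: sin δ = sin ε · sin λ_s = sin 25.19° × sin 241.3° = -0.37333, so δ = -21.921°.
cos H₀ = −tan φ · tan δ = 1.0706 ≥ 1, so the Sun never rises (polar night) and H₀ = 0.
Daylight = 2H₀/(2π) × 24.66 h = (0.0000/π) × 24.66 = 0.00 h.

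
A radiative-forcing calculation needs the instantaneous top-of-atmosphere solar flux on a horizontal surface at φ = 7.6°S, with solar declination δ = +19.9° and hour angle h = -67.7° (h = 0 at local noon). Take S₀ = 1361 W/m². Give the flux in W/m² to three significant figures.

420 W/m²

cos θ_z = sin φ sin δ + cos φ cos δ cos h = -0.045017 + 0.353664 = 0.308647.
Flux = S₀ · cos θ_z = 1361 × 0.308647 = 420.1 W/m².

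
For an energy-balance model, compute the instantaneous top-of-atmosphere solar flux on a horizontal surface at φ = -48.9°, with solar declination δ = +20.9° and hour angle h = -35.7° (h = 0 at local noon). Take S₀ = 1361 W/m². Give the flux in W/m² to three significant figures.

cos θ_z = sin φ sin δ + cos φ cos δ cos h = -0.268825 + 0.498719 = 0.229894.
Flux = S₀ · cos θ_z = 1361 × 0.229894 = 312.9 W/m².

313 W/m²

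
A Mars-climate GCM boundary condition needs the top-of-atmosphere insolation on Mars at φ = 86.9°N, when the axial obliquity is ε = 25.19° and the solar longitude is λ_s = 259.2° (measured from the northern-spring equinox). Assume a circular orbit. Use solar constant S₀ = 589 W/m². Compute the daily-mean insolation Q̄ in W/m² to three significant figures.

Q̄ ≈ 0.00 W/m²

Solar declination: sin δ = sin ε · sin λ_s = sin 25.19° × sin 259.2° = -0.41808, so δ = -24.714°.
cos H₀ = −tan(+86.9°) tan(-24.714°) = 8.4980 ≥ 1 ⇒ polar night, H₀ = 0 and Q̄ = 0.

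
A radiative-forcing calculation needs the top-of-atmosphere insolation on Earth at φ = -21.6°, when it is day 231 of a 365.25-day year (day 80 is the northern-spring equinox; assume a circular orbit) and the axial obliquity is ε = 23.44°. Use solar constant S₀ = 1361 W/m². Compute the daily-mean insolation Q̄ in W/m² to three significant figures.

Q̄ ≈ 344 W/m²

Solar longitude: λ_s = 360° × (231 − 80)/365.25 = 148.830°.
sin δ = sin 23.44° × sin 148.830° = 0.20589, so δ = +11.882°.
cos H₀ = −tan(-21.6°) tan(+11.882°) = 0.0833, H₀ = 1.4874 rad.
Bracket: H₀ sin φ sin δ + cos φ cos δ sin H₀ = 1.4874×-0.36812×0.20589 + 0.92978×0.97858×0.99652 = -0.112733 + 0.906698 = 0.793965.
Q̄ = (S₀/π) × [bracket] = (1361/π) × 0.793965 = 344.0 W/m².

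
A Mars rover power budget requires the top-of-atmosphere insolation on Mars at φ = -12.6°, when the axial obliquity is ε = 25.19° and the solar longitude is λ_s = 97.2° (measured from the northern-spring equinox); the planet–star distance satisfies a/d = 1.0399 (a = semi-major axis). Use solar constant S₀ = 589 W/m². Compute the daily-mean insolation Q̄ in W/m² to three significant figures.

Solar declination: sin δ = sin ε · sin λ_s = sin 25.19° × sin 97.2° = 0.42227, so δ = +24.978°.
cos H₀ = −tan(-12.6°) tan(+24.978°) = 0.1041, H₀ = 1.4665 rad.
Bracket: H₀ sin φ sin δ + cos φ cos δ sin H₀ = 1.4665×-0.21814×0.42227 + 0.97592×0.90647×0.99456 = -0.135085 + 0.879830 = 0.744745.
Inverse-square distance factor (a/d)² = 1.0399² = 1.081392.
Q̄ = (S₀/π) × 1.081392 × [bracket] = (589/π) × 1.081392 × 0.744745 = 151.0 W/m².

Q̄ ≈ 151 W/m²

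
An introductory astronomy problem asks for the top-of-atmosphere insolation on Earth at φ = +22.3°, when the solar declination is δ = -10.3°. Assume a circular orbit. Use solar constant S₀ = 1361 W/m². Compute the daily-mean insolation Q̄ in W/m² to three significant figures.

Q̄ ≈ 349 W/m²

cos H₀ = −tan(+22.3°) tan(-10.300°) = 0.0745, H₀ = 1.4962 rad.
Bracket: H₀ sin φ sin δ + cos φ cos δ sin H₀ = 1.4962×0.37946×-0.17880 + 0.92521×0.98389×0.99722 = -0.101513 + 0.907774 = 0.806261.
Q̄ = (S₀/π) × [bracket] = (1361/π) × 0.806261 = 349.3 W/m².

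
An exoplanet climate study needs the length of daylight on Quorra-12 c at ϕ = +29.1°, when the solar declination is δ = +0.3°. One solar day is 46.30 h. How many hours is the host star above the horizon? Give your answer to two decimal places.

23.19 h

cos h₀ = −tan ϕ · tan δ = −tan(+29.1°) × tan(+0.300°) = -0.0029, so h₀ = 1.5737 rad = 90.17°.
Daylight = 2h₀/(2π) × 46.30 h = (1.5737/π) × 46.30 = 23.19 h.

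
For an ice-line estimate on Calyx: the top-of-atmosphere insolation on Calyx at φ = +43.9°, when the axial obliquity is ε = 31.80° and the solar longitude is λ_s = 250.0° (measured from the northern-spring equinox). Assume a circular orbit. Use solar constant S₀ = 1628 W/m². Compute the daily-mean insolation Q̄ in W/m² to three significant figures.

Q̄ ≈ 95.1 W/m²

Solar declination: sin δ = sin ε · sin λ_s = sin 31.80° × sin 250.0° = -0.49518, so δ = -29.681°.
cos H₀ = −tan(+43.9°) tan(-29.681°) = 0.5485, H₀ = 0.9902 rad.
Bracket: H₀ sin φ sin δ + cos φ cos δ sin H₀ = 0.9902×0.69340×-0.49518 + 0.72055×0.86879×0.83616 = -0.339993 + 0.523442 = 0.183449.
Q̄ = (S₀/π) × [bracket] = (1628/π) × 0.183449 = 95.06 W/m².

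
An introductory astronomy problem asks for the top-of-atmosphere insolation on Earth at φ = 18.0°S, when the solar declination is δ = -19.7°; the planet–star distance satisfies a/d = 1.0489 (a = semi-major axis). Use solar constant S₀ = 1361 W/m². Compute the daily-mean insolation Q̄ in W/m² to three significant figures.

cos H₀ = −tan(-18.0°) tan(-19.700°) = -0.1163, H₀ = 1.6874 rad.
Bracket: H₀ sin φ sin δ + cos φ cos δ sin H₀ = 1.6874×-0.30902×-0.33710 + 0.95106×0.94147×0.99321 = 0.175778 + 0.889315 = 1.065093.
Inverse-square distance factor (a/d)² = 1.0489² = 1.100191.
Q̄ = (S₀/π) × 1.100191 × [bracket] = (1361/π) × 1.100191 × 1.065093 = 507.6 W/m².

Q̄ ≈ 508 W/m²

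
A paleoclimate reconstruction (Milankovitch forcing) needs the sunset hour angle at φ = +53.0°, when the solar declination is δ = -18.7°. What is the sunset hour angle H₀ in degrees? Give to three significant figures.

cos H₀ = −tan φ · tan δ = −tan(+53.0°) × tan(-18.700°) = 0.4492, so H₀ = 1.1049 rad = 63.31°.

H₀ = 63.3°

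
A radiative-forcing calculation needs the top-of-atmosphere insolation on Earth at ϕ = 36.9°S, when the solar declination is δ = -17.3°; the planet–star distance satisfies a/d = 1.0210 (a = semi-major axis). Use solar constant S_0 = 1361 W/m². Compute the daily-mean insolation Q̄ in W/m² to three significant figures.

cos h₀ = −tan(-36.9°) tan(-17.300°) = -0.2339, h₀ = 1.8068 rad.
Bracket: h₀ sin ϕ sin δ + cos ϕ cos δ sin h₀ = 1.8068×-0.60042×-0.29737 + 0.79968×0.95476×0.97227 = 0.322599 + 0.742331 = 1.064930.
Inverse-square distance factor (a/d)² = 1.0210² = 1.042441.
Q̄ = (S_0/π) × 1.042441 × [bracket] = (1361/π) × 1.042441 × 1.064930 = 480.9 W/m².

Q̄ ≈ 481 W/m²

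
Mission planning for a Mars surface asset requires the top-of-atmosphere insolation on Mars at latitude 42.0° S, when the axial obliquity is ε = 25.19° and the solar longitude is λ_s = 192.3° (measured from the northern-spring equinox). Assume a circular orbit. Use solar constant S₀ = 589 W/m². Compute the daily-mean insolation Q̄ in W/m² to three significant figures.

Q̄ ≈ 157 W/m²

Solar declination: sin δ = sin ε · sin λ_s = sin 25.19° × sin 192.3° = -0.09067, so δ = -5.202°.
cos H₀ = −tan(-42.0°) tan(-5.202°) = -0.0820, H₀ = 1.6529 rad.
Bracket: H₀ sin φ sin δ + cos φ cos δ sin H₀ = 1.6529×-0.66913×-0.09067 + 0.74314×0.99588×0.99663 = 0.100281 + 0.737584 = 0.837865.
Q̄ = (S₀/π) × [bracket] = (589/π) × 0.837865 = 157.1 W/m².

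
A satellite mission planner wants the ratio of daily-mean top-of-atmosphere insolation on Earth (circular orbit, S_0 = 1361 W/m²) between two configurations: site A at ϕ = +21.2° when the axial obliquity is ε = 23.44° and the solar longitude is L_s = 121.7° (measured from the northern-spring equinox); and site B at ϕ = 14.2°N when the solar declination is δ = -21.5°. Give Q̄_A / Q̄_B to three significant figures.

— Configuration A (ϕ=+21.2°):
Solar declination: sin δ = sin ε · sin L_s = sin 23.44° × sin 121.7° = 0.33844, so δ = +19.782°.
cos h₀ = −tan(+21.2°) tan(+19.782°) = -0.1395, h₀ = 1.7108 rad.
Bracket: h₀ sin ϕ sin δ + cos ϕ cos δ sin h₀ = 1.7108×0.36162×0.33844 + 0.93232×0.94099×0.99022 = 0.209379 + 0.868724 = 1.078103.
Q̄ = (S_0/π) × [bracket] = (1361/π) × 1.078103 = 467.06 W/m².
— Configuration B (ϕ=+14.2°):
cos h₀ = −tan(+14.2°) tan(-21.500°) = 0.0997, h₀ = 1.4710 rad.
Bracket: h₀ sin ϕ sin δ + cos ϕ cos δ sin h₀ = 1.4710×0.24531×-0.36650 + 0.96945×0.93042×0.99502 = -0.132252 + 0.897504 = 0.765252.
Q̄ = (S_0/π) × [bracket] = (1361/π) × 0.765252 = 331.52 W/m².
Ratio Q̄_A / Q̄_B = 467.06 / 331.52 = 1.409.

Q̄_A / Q̄_B ≈ 1.41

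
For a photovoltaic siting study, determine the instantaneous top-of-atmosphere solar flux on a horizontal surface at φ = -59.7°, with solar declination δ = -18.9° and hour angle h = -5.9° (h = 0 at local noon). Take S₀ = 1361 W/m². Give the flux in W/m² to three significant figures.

1.03e+03 W/m²

cos θ_z = sin φ sin δ + cos φ cos δ cos h = 0.279669 + 0.474798 = 0.754467.
Flux = S₀ · cos θ_z = 1361 × 0.754467 = 1027 W/m².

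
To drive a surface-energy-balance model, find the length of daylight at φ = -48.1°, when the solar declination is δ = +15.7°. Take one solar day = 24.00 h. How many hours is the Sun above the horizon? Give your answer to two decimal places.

cos H₀ = −tan φ · tan δ = −tan(-48.1°) × tan(+15.700°) = 0.3133, so H₀ = 1.2522 rad = 71.74°.
Daylight = 2H₀/(2π) × 24.00 h = (1.2522/π) × 24.00 = 9.57 h.

9.57 h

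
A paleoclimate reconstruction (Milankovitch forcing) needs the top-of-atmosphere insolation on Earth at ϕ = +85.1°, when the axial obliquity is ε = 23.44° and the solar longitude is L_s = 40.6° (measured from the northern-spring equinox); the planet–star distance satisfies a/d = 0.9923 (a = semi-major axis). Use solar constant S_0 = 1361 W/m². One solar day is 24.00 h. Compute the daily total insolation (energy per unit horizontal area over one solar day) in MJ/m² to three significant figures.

Solar declination: sin δ = sin ε · sin L_s = sin 23.44° × sin 40.6° = 0.25887, so δ = +15.003°.
cos h₀ = −tan(+85.1°) tan(+15.003°) = -3.1262 ≤ −1 ⇒ polar day, h₀ = π.
Bracket: h₀ sin ϕ sin δ + cos ϕ cos δ sin h₀ = 3.1416×0.99635×0.25887 + 0.08542×0.96591×0.00000 = 0.810298 + 0.000000 = 0.810298.
Inverse-square distance factor (a/d)² = 0.9923² = 0.984659.
Q̄ = (S_0/π) × 0.984659 × [bracket] = (1361/π) × 0.984659 × 0.810298 = 345.65 W/m².
Daily total = Q̄ × 24.00 h × 3600 s/h = 345.65 × 24.00 × 3600 / 10⁶ = 29.86 MJ/m².

29.9 MJ/m²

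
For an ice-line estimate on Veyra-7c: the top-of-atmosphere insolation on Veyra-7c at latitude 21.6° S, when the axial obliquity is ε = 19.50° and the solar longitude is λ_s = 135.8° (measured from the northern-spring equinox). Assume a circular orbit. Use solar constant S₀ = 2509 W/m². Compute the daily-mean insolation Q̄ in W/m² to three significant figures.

Q̄ ≈ 618 W/m²

Solar declination: sin δ = sin ε · sin λ_s = sin 19.50° × sin 135.8° = 0.23272, so δ = +13.457°.
cos H₀ = −tan(-21.6°) tan(+13.457°) = 0.0947, H₀ = 1.4759 rad.
Bracket: H₀ sin φ sin δ + cos φ cos δ sin H₀ = 1.4759×-0.36812×0.23272 + 0.92978×0.97254×0.99550 = -0.126439 + 0.900179 = 0.773740.
Q̄ = (S₀/π) × [bracket] = (2509/π) × 0.773740 = 617.9 W/m².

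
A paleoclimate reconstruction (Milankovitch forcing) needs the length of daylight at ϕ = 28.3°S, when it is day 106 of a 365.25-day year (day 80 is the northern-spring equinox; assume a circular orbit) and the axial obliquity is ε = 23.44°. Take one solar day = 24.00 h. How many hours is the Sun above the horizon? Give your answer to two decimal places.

Solar longitude: L_s = 360° × (106 − 80)/365.25 = 25.626°.
sin δ = sin 23.44° × sin 25.626° = 0.17204, so δ = +9.907°.
cos h₀ = −tan ϕ · tan δ = −tan(-28.3°) × tan(+9.907°) = 0.0940, so h₀ = 1.4766 rad = 84.60°.
Daylight = 2h₀/(2π) × 24.00 h = (1.4766/π) × 24.00 = 11.28 h.

11.28 h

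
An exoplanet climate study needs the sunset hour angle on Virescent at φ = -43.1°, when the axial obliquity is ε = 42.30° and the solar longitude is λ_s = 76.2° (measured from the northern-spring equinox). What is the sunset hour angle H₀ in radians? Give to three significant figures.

H₀ = 0.630 rad

Solar declination: sin δ = sin ε · sin λ_s = sin 42.30° × sin 76.2° = 0.65359, so δ = +40.812°.
cos H₀ = −tan φ · tan δ = −tan(-43.1°) × tan(+40.812°) = 0.8081, so H₀ = 0.6299 rad = 36.09°.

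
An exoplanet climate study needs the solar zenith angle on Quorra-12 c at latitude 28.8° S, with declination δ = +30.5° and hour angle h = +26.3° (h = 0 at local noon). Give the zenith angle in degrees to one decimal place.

cos θ_z = sin ϕ sin δ + cos ϕ cos δ cos h = -0.244508 + 0.676893 = 0.432385.
θ_z = arccos(0.432385) = 64.4°.

θ_z = 64.4°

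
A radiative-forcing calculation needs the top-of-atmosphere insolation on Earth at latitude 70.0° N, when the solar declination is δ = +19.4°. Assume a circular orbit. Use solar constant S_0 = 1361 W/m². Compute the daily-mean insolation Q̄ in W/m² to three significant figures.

Q̄ ≈ 426 W/m²

cos h₀ = −tan(+70.0°) tan(+19.400°) = -0.9675, h₀ = 2.8861 rad.
Bracket: h₀ sin ϕ sin δ + cos ϕ cos δ sin h₀ = 2.8861×0.93969×0.33216 + 0.34202×0.94322×0.25272 = 0.900831 + 0.081527 = 0.982358.
Q̄ = (S_0/π) × [bracket] = (1361/π) × 0.982358 = 425.6 W/m².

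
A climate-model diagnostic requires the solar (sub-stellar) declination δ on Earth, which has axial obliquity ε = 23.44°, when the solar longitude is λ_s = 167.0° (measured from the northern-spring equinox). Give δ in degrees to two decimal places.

δ = +5.13°

sin δ = sin ε · sin λ_s = sin 23.44° × sin 167.0° = 0.089483.
δ = arcsin(0.089483) = +5.13°.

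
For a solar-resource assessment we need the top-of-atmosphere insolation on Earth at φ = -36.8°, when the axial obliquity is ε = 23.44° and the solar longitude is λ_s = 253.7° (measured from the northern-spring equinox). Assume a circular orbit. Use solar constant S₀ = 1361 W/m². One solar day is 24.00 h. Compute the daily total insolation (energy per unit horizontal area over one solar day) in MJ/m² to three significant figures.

Solar declination: sin δ = sin ε · sin λ_s = sin 23.44° × sin 253.7° = -0.38180, so δ = -22.445°.
cos H₀ = −tan(-36.8°) tan(-22.445°) = -0.3090, H₀ = 1.8850 rad.
Bracket: H₀ sin φ sin δ + cos φ cos δ sin H₀ = 1.8850×-0.59902×-0.38180 + 0.80073×0.92425×0.95105 = 0.431111 + 0.703848 = 1.134959.
Q̄ = (S₀/π) × [bracket] = (1361/π) × 1.134959 = 491.69 W/m².
Daily total = Q̄ × 24.00 h × 3600 s/h = 491.69 × 24.00 × 3600 / 10⁶ = 42.48 MJ/m².

42.5 MJ/m²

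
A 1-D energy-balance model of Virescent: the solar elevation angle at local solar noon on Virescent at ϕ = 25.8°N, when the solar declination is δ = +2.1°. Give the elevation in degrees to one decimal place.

At local noon the hour angle is zero, so the zenith angle equals |ϕ − δ| = |+25.8° − (+2.100°)| = 23.700°.
Elevation = 90° − 23.700° = 66.3°.

66.3°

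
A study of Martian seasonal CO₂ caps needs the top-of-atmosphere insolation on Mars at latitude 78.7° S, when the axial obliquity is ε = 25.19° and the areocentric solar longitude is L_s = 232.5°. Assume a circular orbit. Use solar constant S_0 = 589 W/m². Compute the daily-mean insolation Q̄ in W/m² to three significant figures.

sin δ = sin 25.19° × sin 232.5° = -0.33767, so δ = -19.735°.
cos h₀ = −tan(-78.7°) tan(-19.735°) = -1.7953 ≤ −1 ⇒ polar day, h₀ = π.
Bracket: h₀ sin ϕ sin δ + cos ϕ cos δ sin h₀ = 3.1416×-0.98061×-0.33767 + 0.19595×0.94127×0.00000 = 1.040255 + 0.000000 = 1.040255.
Q̄ = (S_0/π) × [bracket] = (589/π) × 1.040255 = 195.0 W/m².

Q̄ ≈ 195 W/m²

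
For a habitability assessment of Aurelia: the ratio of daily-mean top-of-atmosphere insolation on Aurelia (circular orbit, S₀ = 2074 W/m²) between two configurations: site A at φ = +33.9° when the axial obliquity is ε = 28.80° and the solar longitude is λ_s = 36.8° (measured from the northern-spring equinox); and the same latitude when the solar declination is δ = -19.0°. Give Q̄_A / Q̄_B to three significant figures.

Q̄_A / Q̄_B ≈ 2.04

— Configuration A (φ=+33.9°):
Solar declination: sin δ = sin ε · sin λ_s = sin 28.80° × sin 36.8° = 0.28858, so δ = +16.773°.
cos H₀ = −tan(+33.9°) tan(+16.773°) = -0.2025, H₀ = 1.7747 rad.
Bracket: H₀ sin φ sin δ + cos φ cos δ sin H₀ = 1.7747×0.55775×0.28858 + 0.83001×0.95746×0.97927 = 0.285648 + 0.778227 = 1.063875.
Q̄ = (S₀/π) × [bracket] = (2074/π) × 1.063875 = 702.34 W/m².
— Configuration B (φ=+33.9°):
cos H₀ = −tan(+33.9°) tan(-19.000°) = 0.2314, H₀ = 1.3373 rad.
Bracket: H₀ sin φ sin δ + cos φ cos δ sin H₀ = 1.3373×0.55775×-0.32557 + 0.83001×0.94552×0.97286 = -0.242836 + 0.763492 = 0.520656.
Q̄ = (S₀/π) × [bracket] = (2074/π) × 0.520656 = 343.72 W/m².
Ratio Q̄_A / Q̄_B = 702.34 / 343.72 = 2.043.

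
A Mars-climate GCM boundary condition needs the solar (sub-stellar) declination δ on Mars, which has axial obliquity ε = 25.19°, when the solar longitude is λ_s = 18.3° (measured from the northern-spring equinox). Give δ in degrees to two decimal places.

δ = +7.68°

sin δ = sin ε · sin λ_s = sin 25.19° × sin 18.3° = 0.133642.
δ = arcsin(0.133642) = +7.68°.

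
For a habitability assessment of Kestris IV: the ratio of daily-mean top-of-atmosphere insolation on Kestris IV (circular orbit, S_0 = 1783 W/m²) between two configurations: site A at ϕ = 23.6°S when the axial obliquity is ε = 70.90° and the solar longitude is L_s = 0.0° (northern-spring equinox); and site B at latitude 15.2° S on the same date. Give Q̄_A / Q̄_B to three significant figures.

— Configuration A (ϕ=-23.6°):
Solar declination: sin δ = sin ε · sin L_s = sin 70.90° × sin 0.0° = 0.00000, so δ = +0.000°.
cos h₀ = −tan(-23.6°) tan(+0.000°) = 0.0000, h₀ = 1.5708 rad.
Bracket: h₀ sin ϕ sin δ + cos ϕ cos δ sin h₀ = 1.5708×-0.40035×0.00000 + 0.91636×1.00000×1.00000 = -0.000000 + 0.916360 = 0.916360.
Q̄ = (S_0/π) × [bracket] = (1783/π) × 0.916360 = 520.08 W/m².
— Configuration B (ϕ=-15.2°):
cos h₀ = −tan(-15.2°) tan(+0.000°) = 0.0000, h₀ = 1.5708 rad.
Bracket: h₀ sin ϕ sin δ + cos ϕ cos δ sin h₀ = 1.5708×-0.26219×0.00000 + 0.96502×1.00000×1.00000 = -0.000000 + 0.965020 = 0.965020.
Q̄ = (S_0/π) × [bracket] = (1783/π) × 0.965020 = 547.69 W/m².
Ratio Q̄_A / Q̄_B = 520.08 / 547.69 = 0.9496.

Q̄_A / Q̄_B ≈ 0.950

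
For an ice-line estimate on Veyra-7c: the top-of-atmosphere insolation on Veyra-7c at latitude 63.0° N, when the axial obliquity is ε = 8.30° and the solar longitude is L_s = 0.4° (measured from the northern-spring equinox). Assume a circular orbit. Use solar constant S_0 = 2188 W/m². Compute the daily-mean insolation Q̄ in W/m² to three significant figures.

Solar declination: sin δ = sin ε · sin L_s = sin 8.30° × sin 0.4° = 0.00101, so δ = +0.058°.
cos h₀ = −tan(+63.0°) tan(+0.058°) = -0.0020, h₀ = 1.5728 rad.
Bracket: h₀ sin ϕ sin δ + cos ϕ cos δ sin h₀ = 1.5728×0.89101×0.00101 + 0.45399×1.00000×1.00000 = 0.001415 + 0.453990 = 0.455405.
Q̄ = (S_0/π) × [bracket] = (2188/π) × 0.455405 = 317.2 W/m².

Q̄ ≈ 317 W/m²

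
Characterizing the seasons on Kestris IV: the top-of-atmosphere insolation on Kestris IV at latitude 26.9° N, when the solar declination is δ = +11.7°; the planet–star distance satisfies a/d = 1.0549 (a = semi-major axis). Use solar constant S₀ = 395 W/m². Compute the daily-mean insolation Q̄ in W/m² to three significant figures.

cos H₀ = −tan(+26.9°) tan(+11.700°) = -0.1051, H₀ = 1.6761 rad.
Bracket: H₀ sin φ sin δ + cos φ cos δ sin H₀ = 1.6761×0.45243×0.20279 + 0.89180×0.97922×0.99447 = 0.153779 + 0.868439 = 1.022218.
Inverse-square distance factor (a/d)² = 1.0549² = 1.112814.
Q̄ = (S₀/π) × 1.112814 × [bracket] = (395/π) × 1.112814 × 1.022218 = 143.0 W/m².

Q̄ ≈ 143 W/m²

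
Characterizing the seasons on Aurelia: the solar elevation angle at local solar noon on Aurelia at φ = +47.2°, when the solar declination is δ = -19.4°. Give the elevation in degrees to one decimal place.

23.4°

At local noon the hour angle is zero, so the zenith angle equals |φ − δ| = |+47.2° − (-19.400°)| = 66.600°.
Elevation = 90° − 66.600° = 23.4°.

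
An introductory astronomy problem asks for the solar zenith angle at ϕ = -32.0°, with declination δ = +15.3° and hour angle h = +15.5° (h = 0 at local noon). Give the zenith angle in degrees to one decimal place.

θ_z = 49.6°

cos θ_z = sin ϕ sin δ + cos ϕ cos δ cos h = -0.139831 + 0.788241 = 0.648410.
θ_z = arccos(0.648410) = 49.6°.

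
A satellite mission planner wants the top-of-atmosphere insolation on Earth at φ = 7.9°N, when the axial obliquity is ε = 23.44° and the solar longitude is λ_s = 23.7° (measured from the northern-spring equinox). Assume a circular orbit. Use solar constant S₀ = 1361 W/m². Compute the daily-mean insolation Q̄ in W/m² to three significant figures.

Solar declination: sin δ = sin ε · sin λ_s = sin 23.44° × sin 23.7° = 0.15989, so δ = +9.201°.
cos H₀ = −tan(+7.9°) tan(+9.201°) = -0.0225, H₀ = 1.5933 rad.
Bracket: H₀ sin φ sin δ + cos φ cos δ sin H₀ = 1.5933×0.13744×0.15989 + 0.99051×0.98713×0.99975 = 0.035013 + 0.977518 = 1.012531.
Q̄ = (S₀/π) × [bracket] = (1361/π) × 1.012531 = 438.6 W/m².

Q̄ ≈ 439 W/m²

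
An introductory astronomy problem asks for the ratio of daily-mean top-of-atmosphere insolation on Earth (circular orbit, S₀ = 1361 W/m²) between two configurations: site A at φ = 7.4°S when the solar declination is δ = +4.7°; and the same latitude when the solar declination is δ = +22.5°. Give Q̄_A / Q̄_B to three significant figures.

— Configuration A (φ=-7.4°):
cos H₀ = −tan(-7.4°) tan(+4.700°) = 0.0107, H₀ = 1.5601 rad.
Bracket: H₀ sin φ sin δ + cos φ cos δ sin H₀ = 1.5601×-0.12880×0.08194 + 0.99167×0.99664×0.99994 = -0.016465 + 0.988279 = 0.971814.
Q̄ = (S₀/π) × [bracket] = (1361/π) × 0.971814 = 421.01 W/m².
— Configuration B (φ=-7.4°):
cos H₀ = −tan(-7.4°) tan(+22.500°) = 0.0538, H₀ = 1.5170 rad.
Bracket: H₀ sin φ sin δ + cos φ cos δ sin H₀ = 1.5170×-0.12880×0.38268 + 0.99167×0.92388×0.99855 = -0.074772 + 0.914856 = 0.840084.
Q̄ = (S₀/π) × [bracket] = (1361/π) × 0.840084 = 363.94 W/m².
Ratio Q̄_A / Q̄_B = 421.01 / 363.94 = 1.157.

Q̄_A / Q̄_B ≈ 1.16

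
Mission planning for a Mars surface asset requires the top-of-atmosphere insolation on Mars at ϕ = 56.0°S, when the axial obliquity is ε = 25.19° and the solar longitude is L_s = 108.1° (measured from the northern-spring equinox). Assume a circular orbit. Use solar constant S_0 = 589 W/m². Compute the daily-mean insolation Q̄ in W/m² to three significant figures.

Q̄ ≈ 18.6 W/m²

Solar declination: sin δ = sin ε · sin L_s = sin 25.19° × sin 108.1° = 0.40456, so δ = +23.864°.
cos h₀ = −tan(-56.0°) tan(+23.864°) = 0.6559, h₀ = 0.8555 rad.
Bracket: h₀ sin ϕ sin δ + cos ϕ cos δ sin h₀ = 0.8555×-0.82904×0.40456 + 0.55919×0.91451×0.75489 = -0.286932 + 0.386039 = 0.099107.
Q̄ = (S_0/π) × [bracket] = (589/π) × 0.099107 = 18.58 W/m².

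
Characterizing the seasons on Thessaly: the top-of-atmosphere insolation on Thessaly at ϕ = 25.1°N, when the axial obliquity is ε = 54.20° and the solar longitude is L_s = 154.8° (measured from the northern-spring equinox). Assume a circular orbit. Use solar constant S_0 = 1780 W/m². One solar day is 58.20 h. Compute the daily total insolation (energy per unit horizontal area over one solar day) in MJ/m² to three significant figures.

130 MJ/m²

Solar declination: sin δ = sin ε · sin L_s = sin 54.20° × sin 154.8° = 0.34533, so δ = +20.202°.
cos h₀ = −tan(+25.1°) tan(+20.202°) = -0.1724, h₀ = 1.7440 rad.
Bracket: h₀ sin ϕ sin δ + cos ϕ cos δ sin h₀ = 1.7440×0.42420×0.34533 + 0.90557×0.93848×0.98503 = 0.255477 + 0.837137 = 1.092614.
Q̄ = (S_0/π) × [bracket] = (1780/π) × 1.092614 = 619.07 W/m².
Daily total = Q̄ × 58.20 h × 3600 s/h = 619.07 × 58.20 × 3600 / 10⁶ = 129.7 MJ/m².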